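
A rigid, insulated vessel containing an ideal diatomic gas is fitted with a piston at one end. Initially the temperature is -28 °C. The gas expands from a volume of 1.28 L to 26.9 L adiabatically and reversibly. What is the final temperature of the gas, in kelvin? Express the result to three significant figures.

T₂ ≈ 72.5 K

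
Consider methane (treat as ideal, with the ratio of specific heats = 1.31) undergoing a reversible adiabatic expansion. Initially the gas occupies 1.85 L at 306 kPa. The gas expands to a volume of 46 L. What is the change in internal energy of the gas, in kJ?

P₂ = P₁(V₁/V₂)^γ = 306×(1.85/46)^(1.31) = 4.545 kPa.
For a reversible adiabat, W_by_gas = (P₁V₁ − P₂V₂)/(γ−1).
W_by = (306000×0.00185 − 4545×0.046) / (0.31) = 1152 J.
Q = 0 ⇒ ΔU = −W_by = -1152 J.

ΔU ≈ -1.15 kJ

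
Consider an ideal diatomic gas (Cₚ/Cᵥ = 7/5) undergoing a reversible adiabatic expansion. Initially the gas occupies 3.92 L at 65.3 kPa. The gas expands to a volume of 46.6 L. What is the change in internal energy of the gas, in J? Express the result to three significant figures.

ΔU ≈ -402 J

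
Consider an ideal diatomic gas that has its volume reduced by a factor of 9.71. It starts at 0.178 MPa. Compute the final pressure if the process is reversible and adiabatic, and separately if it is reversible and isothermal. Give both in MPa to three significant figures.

adiabatic: 4.29 MPa; isothermal: 1.73 MPa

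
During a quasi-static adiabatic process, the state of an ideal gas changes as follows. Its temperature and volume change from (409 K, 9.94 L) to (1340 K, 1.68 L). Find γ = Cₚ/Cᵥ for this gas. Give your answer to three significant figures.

γ ≈ 1.67

TV^(γ−1) = const ⇒ γ − 1 = ln(T₂/T₁) / ln(V₁/V₂).
γ = 1 + ln(1340/409) / ln(9.94/1.68) = 1.668.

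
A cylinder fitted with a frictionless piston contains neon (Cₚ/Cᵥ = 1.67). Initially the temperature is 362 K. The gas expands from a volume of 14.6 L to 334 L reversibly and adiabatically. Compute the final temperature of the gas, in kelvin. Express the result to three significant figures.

For a reversible adiabat TV^(γ−1) is constant, so T₂ = T₁ (V₁/V₂)^(γ−1).
T₂ = 362 × (14.6/334)^(0.67) = 44.45 K.

T₂ ≈ 44.5 K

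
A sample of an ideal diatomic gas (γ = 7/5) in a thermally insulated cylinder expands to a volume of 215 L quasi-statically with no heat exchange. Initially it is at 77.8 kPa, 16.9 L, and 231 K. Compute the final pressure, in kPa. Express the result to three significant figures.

P₂ ≈ 2.21 kPa

Since PV^γ is constant along a reversible adiabat, P₂ = P₁ (V₁/V₂)^γ.
P₂ = 77.8 × (16.9/215)^(7/5) = 2.211 kPa.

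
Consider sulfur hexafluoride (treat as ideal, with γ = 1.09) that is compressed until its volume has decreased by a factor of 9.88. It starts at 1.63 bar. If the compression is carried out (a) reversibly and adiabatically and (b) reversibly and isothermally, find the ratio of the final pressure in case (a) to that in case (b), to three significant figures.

Isothermal: P_b = P₁(V₁/V₂) = 1.63×9.88.
Adiabatic: P_a = P₁(V₁/V₂)^γ = 1.63×9.88^(1.09).
P_a/P_b = (V₁/V₂)^(γ−1) = 9.88^(0.09) = 1.229.

P_adiabatic / P_isothermal ≈ 1.23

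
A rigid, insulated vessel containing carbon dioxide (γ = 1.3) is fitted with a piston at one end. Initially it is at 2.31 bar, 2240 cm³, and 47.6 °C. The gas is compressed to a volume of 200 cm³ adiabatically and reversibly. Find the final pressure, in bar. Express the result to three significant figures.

P₂ ≈ 53.4 bar

Adiabatic: P₁V₁^γ = P₂V₂^γ ⇒ P₂ = P₁ (V₁/V₂)^γ.
P₂ = 2.31 × (2240/200)^(1.3) = 53.41 bar.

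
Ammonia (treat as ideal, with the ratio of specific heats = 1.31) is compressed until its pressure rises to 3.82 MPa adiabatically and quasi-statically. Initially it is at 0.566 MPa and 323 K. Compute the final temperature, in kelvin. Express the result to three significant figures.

T₂ ≈ 508 K

Along an adiabat T P^((1−γ)/γ) is constant, so T₂ = T₁ (P₂/P₁)^((γ−1)/γ).
T₂ = 323 × (3.82/0.566)^(0.237) = 507.5 K.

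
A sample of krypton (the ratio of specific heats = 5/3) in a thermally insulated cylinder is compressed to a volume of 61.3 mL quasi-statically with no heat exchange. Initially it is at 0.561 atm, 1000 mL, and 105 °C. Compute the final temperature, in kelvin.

Adiabatic: T₁V₁^(γ−1) = T₂V₂^(γ−1) ⇒ T₂ = T₁ (V₁/V₂)^(γ−1).
T₁ = 105 °C = 378.1 K.
T₂ = 378.1 × (1000/61.3)^(2/3) = 2432 K.

T₂ ≈ 2430 K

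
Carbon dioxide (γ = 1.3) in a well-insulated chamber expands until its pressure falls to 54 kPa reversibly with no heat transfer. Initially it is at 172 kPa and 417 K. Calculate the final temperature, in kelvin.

Along an adiabat T P^((1−γ)/γ) is constant, so T₂ = T₁ (P₂/P₁)^((γ−1)/γ).
T₂ = 417 × (54/172)^(0.231) = 319.2 K.

T₂ ≈ 319 K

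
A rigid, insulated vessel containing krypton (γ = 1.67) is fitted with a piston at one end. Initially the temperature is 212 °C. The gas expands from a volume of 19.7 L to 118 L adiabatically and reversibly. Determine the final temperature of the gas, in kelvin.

Adiabatic: T₁V₁^(γ−1) = T₂V₂^(γ−1) ⇒ T₂ = T₁ (V₁/V₂)^(γ−1).
T₁ = 212 °C = 485.1 K.
T₂ = 485.1 × (19.7/118)^(0.67) = 146.2 K.

T₂ ≈ 146 K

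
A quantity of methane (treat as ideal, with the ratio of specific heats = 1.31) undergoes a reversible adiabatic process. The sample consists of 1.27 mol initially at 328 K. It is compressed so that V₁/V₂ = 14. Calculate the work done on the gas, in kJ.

W ≈ 14.1 kJ

Adiabatic: T₁V₁^(γ−1) = T₂V₂^(γ−1) ⇒ T₂ = T₁ (V₁/V₂)^(γ−1).
T₂ = 328 × 14^(0.31) = 743.3 K.
Q = 0, so ΔU = W_on_gas = nCᵥΔT with Cᵥ = R/(γ−1) = 26.82 J/(mol·K).
ΔU = 1.27 × 26.82 × (743.3 − 328) = 14150 J.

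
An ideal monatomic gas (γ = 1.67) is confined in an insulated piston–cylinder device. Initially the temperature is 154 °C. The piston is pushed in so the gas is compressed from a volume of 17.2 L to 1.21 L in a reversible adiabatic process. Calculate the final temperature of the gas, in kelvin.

T₂ ≈ 2530 K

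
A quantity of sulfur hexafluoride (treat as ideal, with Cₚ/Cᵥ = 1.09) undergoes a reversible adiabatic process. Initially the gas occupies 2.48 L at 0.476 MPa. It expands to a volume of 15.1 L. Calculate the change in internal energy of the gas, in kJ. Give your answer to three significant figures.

P₂ = P₁(V₁/V₂)^γ = 0.476×(2.48/15.1)^(1.09) = 0.06645 MPa.
For a reversible adiabat, W_by_gas = (P₁V₁ − P₂V₂)/(γ−1).
W_by = (476000×0.00248 − 66450×0.0151) / (0.09) = 1968 J.
Q = 0 ⇒ ΔU = −W_by = -1968 J.

ΔU ≈ -1.97 kJ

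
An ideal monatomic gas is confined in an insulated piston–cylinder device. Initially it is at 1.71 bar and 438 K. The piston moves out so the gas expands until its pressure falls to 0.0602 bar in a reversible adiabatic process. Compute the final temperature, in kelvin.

Along an adiabat T P^((1−γ)/γ) is constant, so T₂ = T₁ (P₂/P₁)^((γ−1)/γ).
For a monatomic ideal gas γ = 5/3, so (γ−1)/γ = 2/5.
T₂ = 438 × (0.0602/1.71)^(2/5) = 114.8 K.

T₂ ≈ 115 K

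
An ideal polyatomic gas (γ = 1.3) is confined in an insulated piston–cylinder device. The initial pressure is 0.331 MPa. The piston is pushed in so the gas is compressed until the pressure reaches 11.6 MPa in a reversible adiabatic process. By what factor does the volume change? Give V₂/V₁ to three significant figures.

V₂/V₁ ≈ 0.0648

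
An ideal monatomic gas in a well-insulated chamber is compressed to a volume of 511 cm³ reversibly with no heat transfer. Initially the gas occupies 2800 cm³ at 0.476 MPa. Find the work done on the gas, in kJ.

W ≈ 4.21 kJ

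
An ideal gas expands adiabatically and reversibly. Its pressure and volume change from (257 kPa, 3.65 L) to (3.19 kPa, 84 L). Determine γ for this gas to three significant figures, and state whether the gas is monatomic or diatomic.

PV^γ = const ⇒ γ = ln(P₂/P₁) / ln(V₁/V₂).
γ = ln(3.19/257) / ln(3.65/84) = 1.4.
γ ≈ 1.40 is close to 7/5, so the gas is diatomic.

γ ≈ 1.40; diatomic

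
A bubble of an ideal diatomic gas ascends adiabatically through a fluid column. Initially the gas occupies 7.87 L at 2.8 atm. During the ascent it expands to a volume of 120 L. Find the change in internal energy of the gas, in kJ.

ΔU ≈ -3.70 kJ

γ = 7/5 for a diatomic ideal gas.
P₂ = P₁(V₁/V₂)^γ = 2.8×(7.87/120)^(7/5) = 0.06175 atm.
For a reversible adiabat, W_by_gas = (P₁V₁ − P₂V₂)/(γ−1).
W_by = (283700×0.00787 − 6257×0.12) / (2/5) = 3705 J.
Q = 0 ⇒ ΔU = −W_by = -3705 J.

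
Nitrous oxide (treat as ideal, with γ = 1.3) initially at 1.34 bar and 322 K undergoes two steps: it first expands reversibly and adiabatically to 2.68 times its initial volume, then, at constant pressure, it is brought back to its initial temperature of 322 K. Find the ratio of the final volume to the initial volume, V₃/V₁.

V₃/V₁ ≈ 3.60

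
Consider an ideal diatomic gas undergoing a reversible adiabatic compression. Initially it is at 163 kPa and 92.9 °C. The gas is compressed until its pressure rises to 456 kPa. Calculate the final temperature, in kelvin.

Along an adiabat T P^((1−γ)/γ) is constant, so T₂ = T₁ (P₂/P₁)^((γ−1)/γ).
For a diatomic ideal gas γ = 7/5, so (γ−1)/γ = 2/7.
T₁ = 92.9 °C = 366 K.
T₂ = 366 × (456/163)^(2/7) = 491.1 K.

T₂ ≈ 491 K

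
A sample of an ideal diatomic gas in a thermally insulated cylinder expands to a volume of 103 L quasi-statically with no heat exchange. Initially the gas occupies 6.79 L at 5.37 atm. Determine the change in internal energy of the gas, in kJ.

ΔU ≈ -6.12 kJ

γ = 7/5 for a diatomic ideal gas.
P₂ = P₁(V₁/V₂)^γ = 5.37×(6.79/103)^(7/5) = 0.1193 atm.
For a reversible adiabat, W_by_gas = (P₁V₁ − P₂V₂)/(γ−1).
W_by = (544100×0.00679 − 12090×0.103) / (2/5) = 6124 J.
Q = 0 ⇒ ΔU = −W_by = -6124 J.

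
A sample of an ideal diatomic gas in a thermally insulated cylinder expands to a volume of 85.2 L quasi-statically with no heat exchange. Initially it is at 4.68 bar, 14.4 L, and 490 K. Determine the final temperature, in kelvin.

T₂ ≈ 241 K

For a reversible adiabat TV^(γ−1) is constant, so T₂ = T₁ (V₁/V₂)^(γ−1).
γ = 7/5 for a diatomic ideal gas.
T₂ = 490 × (14.4/85.2)^(2/5) = 240.6 K.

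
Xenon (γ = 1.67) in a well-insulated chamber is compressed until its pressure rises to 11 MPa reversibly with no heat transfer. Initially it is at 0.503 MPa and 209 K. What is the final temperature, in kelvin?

Adiabatic: T₂/T₁ = (P₂/P₁)^((γ−1)/γ).
T₂ = 209 × (11/0.503)^(0.401) = 720.6 K.

T₂ ≈ 721 K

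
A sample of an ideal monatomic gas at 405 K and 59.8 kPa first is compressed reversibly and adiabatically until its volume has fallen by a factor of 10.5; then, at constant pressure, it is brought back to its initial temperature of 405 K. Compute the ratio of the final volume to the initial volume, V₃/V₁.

V₃/V₁ ≈ 0.0199

For a monatomic ideal gas γ = 5/3.
Adiabatic step: V₂/V₁ = 0.09524; T₂ = T₁·10.5^(2/3) = 1942 K.
Isobaric step: V₃/V₂ = T₃/T₂ = 405/1942.
V₃/V₁ = (V₂/V₁)(V₃/V₂) = 0.09524 × (405/1942) = 0.01986.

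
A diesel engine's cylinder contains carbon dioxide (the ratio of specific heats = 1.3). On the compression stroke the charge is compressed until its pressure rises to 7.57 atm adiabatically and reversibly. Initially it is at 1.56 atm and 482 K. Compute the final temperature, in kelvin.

Along an adiabat T P^((1−γ)/γ) is constant, so T₂ = T₁ (P₂/P₁)^((γ−1)/γ).
T₂ = 482 × (7.57/1.56)^(0.231) = 694 K.

T₂ ≈ 694 K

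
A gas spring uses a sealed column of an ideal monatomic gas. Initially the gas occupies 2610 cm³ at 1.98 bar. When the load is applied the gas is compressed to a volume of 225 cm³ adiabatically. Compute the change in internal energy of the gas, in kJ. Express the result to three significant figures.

γ = 5/3 for a monatomic ideal gas.
P₂ = P₁(V₁/V₂)^γ = 1.98×(2610/225)^(5/3) = 117.7 bar.
For a reversible adiabat, W_by_gas = (P₁V₁ − P₂V₂)/(γ−1).
W_by = (198000×0.00261 − 1.177×10^7×0.000225) / (2/3) = -3197 J.
Q = 0 ⇒ ΔU = −W_by = 3197 J.

ΔU ≈ 3.20 kJ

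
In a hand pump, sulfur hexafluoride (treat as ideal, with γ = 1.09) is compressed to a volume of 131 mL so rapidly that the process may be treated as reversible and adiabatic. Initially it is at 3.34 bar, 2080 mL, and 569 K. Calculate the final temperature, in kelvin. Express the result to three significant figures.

T₂ ≈ 730 K

Adiabatic: T₁V₁^(γ−1) = T₂V₂^(γ−1) ⇒ T₂ = T₁ (V₁/V₂)^(γ−1).
T₂ = 569 × (2080/131)^(0.09) = 729.8 K.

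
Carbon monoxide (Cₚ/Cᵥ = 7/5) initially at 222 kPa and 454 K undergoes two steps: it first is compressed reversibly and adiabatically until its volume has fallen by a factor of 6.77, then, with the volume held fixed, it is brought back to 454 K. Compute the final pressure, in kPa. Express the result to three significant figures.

Adiabatic step (PV^γ = const): P₂ = 222×6.77^(7/5) = 3230 kPa; T₂ = 454×6.77^(2/5) = 975.6 K.
Isochoric: P₃ = P₂(T₃/T₂) = 3230 × (454/975.6) = 1503 kPa.

P₃ ≈ 1500 kPa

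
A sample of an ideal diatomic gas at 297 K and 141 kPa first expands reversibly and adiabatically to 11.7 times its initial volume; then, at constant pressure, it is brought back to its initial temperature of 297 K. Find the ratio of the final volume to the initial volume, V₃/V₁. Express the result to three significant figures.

For a diatomic ideal gas γ = 7/5.
Adiabatic step: V₂/V₁ = 11.7; T₂ = T₁·(1/11.7)^(2/5) = 111 K.
Isobaric step: V₃/V₂ = T₃/T₂ = 297/111.
V₃/V₁ = (V₂/V₁)(V₃/V₂) = 11.7 × (297/111) = 31.29.

V₃/V₁ ≈ 31.3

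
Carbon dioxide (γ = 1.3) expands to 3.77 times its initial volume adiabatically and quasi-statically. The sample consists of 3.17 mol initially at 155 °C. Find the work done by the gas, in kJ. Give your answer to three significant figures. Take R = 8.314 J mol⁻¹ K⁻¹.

W ≈ 12.4 kJ

Adiabatic: T₁V₁^(γ−1) = T₂V₂^(γ−1) ⇒ T₂ = T₁ (V₁/V₂)^(γ−1).
T₁ = 155 °C = 428.1 K.
T₂ = 428.1 × (1/3.77)^(0.3) = 287.5 K.
Q = 0, so ΔU = W_on_gas = nCᵥΔT with Cᵥ = R/(γ−1) = 27.71 J/(mol·K).
ΔU = 3.17 × 27.71 × (287.5 − 428.1) = -12350 J.
Work done by the gas = −ΔU = 12350 J.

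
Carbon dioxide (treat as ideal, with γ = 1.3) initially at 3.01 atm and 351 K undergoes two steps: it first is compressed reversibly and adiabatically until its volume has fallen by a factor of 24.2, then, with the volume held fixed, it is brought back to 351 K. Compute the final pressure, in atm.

P₃ ≈ 72.8 atm

Adiabatic step (PV^γ = const): P₂ = 3.01×24.2^(1.3) = 189.5 atm; T₂ = 351×24.2^(0.3) = 913 K.
Isochoric: P₃ = P₂(T₃/T₂) = 189.5 × (351/913) = 72.84 atm.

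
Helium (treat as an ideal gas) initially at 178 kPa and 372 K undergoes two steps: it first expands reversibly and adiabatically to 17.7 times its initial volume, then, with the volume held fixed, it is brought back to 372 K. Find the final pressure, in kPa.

For a monatomic ideal gas γ = 5/3.
Adiabatic step (PV^γ = const): P₂ = 178×(1/17.7)^(5/3) = 1.481 kPa; T₂ = 372×(1/17.7)^(2/3) = 54.77 K.
Isochoric: P₃ = P₂(T₃/T₂) = 1.481 × (372/54.77) = 10.06 kPa.

P₃ ≈ 10.1 kPa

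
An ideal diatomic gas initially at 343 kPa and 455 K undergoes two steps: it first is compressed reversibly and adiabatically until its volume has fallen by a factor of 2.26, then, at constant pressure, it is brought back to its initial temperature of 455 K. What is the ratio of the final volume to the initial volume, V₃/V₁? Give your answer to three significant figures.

V₃/V₁ ≈ 0.319

For a diatomic ideal gas γ = 7/5.
Adiabatic step: V₂/V₁ = 0.4425; T₂ = T₁·2.26^(2/5) = 630.5 K.
Isobaric step: V₃/V₂ = T₃/T₂ = 455/630.5.
V₃/V₁ = (V₂/V₁)(V₃/V₂) = 0.4425 × (455/630.5) = 0.3193.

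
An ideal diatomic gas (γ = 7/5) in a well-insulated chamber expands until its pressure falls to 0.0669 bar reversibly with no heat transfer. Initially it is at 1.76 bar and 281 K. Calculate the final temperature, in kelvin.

Along an adiabat T P^((1−γ)/γ) is constant, so T₂ = T₁ (P₂/P₁)^((γ−1)/γ).
T₂ = 281 × (0.0669/1.76)^(2/7) = 110.4 K.

T₂ ≈ 110 K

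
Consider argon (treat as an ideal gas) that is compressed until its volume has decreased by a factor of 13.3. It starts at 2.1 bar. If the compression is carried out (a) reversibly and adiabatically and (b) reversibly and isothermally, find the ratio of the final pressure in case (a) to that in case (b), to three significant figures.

For a monatomic ideal gas γ = 5/3.
Isothermal: P_b = P₁(V₁/V₂) = 2.1×13.3.
Adiabatic: P_a = P₁(V₁/V₂)^γ = 2.1×13.3^(5/3).
P_a/P_b = (V₁/V₂)^(γ−1) = 13.3^(2/3) = 5.614.

P_adiabatic / P_isothermal ≈ 5.61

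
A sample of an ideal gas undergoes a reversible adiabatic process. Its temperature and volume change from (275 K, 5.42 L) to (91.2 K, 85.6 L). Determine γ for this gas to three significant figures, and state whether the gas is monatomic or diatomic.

γ ≈ 1.40; diatomic

TV^(γ−1) = const ⇒ γ − 1 = ln(T₂/T₁) / ln(V₁/V₂).
γ = 1 + ln(91.2/275) / ln(5.42/85.6) = 1.4.
γ ≈ 1.40 is close to 7/5, so the gas is diatomic.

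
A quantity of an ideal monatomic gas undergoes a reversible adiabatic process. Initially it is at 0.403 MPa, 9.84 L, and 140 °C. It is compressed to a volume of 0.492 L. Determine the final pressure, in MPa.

P₂ ≈ 59.4 MPa

Adiabatic: P₁V₁^γ = P₂V₂^γ ⇒ P₂ = P₁ (V₁/V₂)^γ.
γ = 5/3 for a monatomic ideal gas.
P₂ = 0.403 × (9.84/0.492)^(5/3) = 59.39 MPa.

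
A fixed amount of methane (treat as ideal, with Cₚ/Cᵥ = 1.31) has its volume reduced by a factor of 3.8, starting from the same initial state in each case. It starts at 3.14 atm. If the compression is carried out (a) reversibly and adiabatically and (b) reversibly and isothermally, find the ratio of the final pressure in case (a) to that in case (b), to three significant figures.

P_adiabatic / P_isothermal ≈ 1.51

Isothermal: P_b = P₁(V₁/V₂) = 3.14×3.8.
Adiabatic: P_a = P₁(V₁/V₂)^γ = 3.14×3.8^(1.31).
P_a/P_b = (V₁/V₂)^(γ−1) = 3.8^(0.31) = 1.513.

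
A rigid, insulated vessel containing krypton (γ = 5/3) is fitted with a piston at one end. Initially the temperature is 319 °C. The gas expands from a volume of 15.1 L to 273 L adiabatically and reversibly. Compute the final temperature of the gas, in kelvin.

Adiabatic: T₁V₁^(γ−1) = T₂V₂^(γ−1) ⇒ T₂ = T₁ (V₁/V₂)^(γ−1).
T₁ = 319 °C = 592.1 K.
T₂ = 592.1 × (15.1/273)^(2/3) = 85.96 K.

T₂ ≈ 86.0 K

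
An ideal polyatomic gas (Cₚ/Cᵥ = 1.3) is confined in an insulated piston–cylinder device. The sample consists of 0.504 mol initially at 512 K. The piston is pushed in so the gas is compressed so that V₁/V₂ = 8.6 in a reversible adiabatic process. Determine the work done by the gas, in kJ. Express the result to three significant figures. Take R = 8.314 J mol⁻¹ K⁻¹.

W ≈ -6.49 kJ

Adiabatic: T₁V₁^(γ−1) = T₂V₂^(γ−1) ⇒ T₂ = T₁ (V₁/V₂)^(γ−1).
T₂ = 512 × 8.6^(0.3) = 976.4 K.
Q = 0, so ΔU = W_on_gas = nCᵥΔT with Cᵥ = R/(γ−1) = 27.71 J/(mol·K).
ΔU = 0.504 × 27.71 × (976.4 − 512) = 6486 J.
Work done by the gas = −ΔU = -6486 J.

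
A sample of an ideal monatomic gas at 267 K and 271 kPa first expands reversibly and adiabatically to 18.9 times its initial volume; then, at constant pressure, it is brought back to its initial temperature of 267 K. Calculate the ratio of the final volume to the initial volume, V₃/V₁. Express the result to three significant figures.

For a monatomic ideal gas γ = 5/3.
Adiabatic step: V₂/V₁ = 18.9; T₂ = T₁·(1/18.9)^(2/3) = 37.63 K.
Isobaric step: V₃/V₂ = T₃/T₂ = 267/37.63.
V₃/V₁ = (V₂/V₁)(V₃/V₂) = 18.9 × (267/37.63) = 134.1.

V₃/V₁ ≈ 134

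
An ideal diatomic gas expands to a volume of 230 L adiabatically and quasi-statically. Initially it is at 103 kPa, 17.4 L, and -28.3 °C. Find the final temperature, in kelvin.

T₂ ≈ 87.2 K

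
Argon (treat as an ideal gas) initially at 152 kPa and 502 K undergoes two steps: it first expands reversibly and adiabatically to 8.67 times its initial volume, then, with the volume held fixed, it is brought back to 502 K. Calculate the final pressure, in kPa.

For a monatomic ideal gas γ = 5/3.
Adiabatic step (PV^γ = const): P₂ = 152×(1/8.67)^(5/3) = 4.154 kPa; T₂ = 502×(1/8.67)^(2/3) = 118.9 K.
Isochoric: P₃ = P₂(T₃/T₂) = 4.154 × (502/118.9) = 17.53 kPa.

P₃ ≈ 17.5 kPa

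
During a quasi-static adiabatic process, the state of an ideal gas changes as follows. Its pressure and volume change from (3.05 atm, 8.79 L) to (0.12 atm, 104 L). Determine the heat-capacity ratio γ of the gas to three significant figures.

γ ≈ 1.31

PV^γ = const ⇒ γ = ln(P₂/P₁) / ln(V₁/V₂).
γ = ln(0.12/3.05) / ln(8.79/104) = 1.309.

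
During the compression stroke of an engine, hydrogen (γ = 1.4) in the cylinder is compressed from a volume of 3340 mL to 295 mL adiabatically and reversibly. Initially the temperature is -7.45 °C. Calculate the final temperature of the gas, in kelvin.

T₂ ≈ 701 K

Adiabatic: T₁V₁^(γ−1) = T₂V₂^(γ−1) ⇒ T₂ = T₁ (V₁/V₂)^(γ−1).
T₁ = -7.45 °C = 265.7 K.
T₂ = 265.7 × (3340/295)^(0.4) = 701.4 K.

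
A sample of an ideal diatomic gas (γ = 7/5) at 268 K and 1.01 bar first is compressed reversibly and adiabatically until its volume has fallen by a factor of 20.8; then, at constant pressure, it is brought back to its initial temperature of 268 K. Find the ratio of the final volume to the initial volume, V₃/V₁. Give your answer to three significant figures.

Adiabatic step: V₂/V₁ = 0.04808; T₂ = T₁·20.8^(2/5) = 902.3 K.
Isobaric step: V₃/V₂ = T₃/T₂ = 268/902.3.
V₃/V₁ = (V₂/V₁)(V₃/V₂) = 0.04808 × (268/902.3) = 0.01428.

V₃/V₁ ≈ 0.0143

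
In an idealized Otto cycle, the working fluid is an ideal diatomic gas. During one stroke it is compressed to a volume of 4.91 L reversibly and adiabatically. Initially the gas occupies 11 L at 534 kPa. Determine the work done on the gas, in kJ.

W ≈ 5.59 kJ

γ = 7/5 for a diatomic ideal gas.
P₂ = P₁(V₁/V₂)^γ = 534×(11/4.91)^(7/5) = 1652 kPa.
For a reversible adiabat, W_by_gas = (P₁V₁ − P₂V₂)/(γ−1).
W_by = (534000×0.011 − 1.652×10^6×0.00491) / (2/5) = -5592 J.
W_on_gas = −W_by = 5592 J.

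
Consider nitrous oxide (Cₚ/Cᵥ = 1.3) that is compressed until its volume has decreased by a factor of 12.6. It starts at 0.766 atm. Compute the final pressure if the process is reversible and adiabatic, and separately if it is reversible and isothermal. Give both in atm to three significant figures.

Isothermal: P₂ = P₁(V₁/V₂) = 0.766×12.6 = 9.652 atm.
Adiabatic: P₂ = P₁(V₁/V₂)^γ = 0.766×12.6^(1.3) = 20.64 atm.

adiabatic: 20.6 atm; isothermal: 9.65 atm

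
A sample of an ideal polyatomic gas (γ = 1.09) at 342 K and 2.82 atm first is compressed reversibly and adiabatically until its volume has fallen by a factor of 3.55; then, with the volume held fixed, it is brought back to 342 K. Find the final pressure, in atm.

Adiabatic step (PV^γ = const): P₂ = 2.82×3.55^(1.09) = 11.22 atm; T₂ = 342×3.55^(0.09) = 383.3 K.
Isochoric: P₃ = P₂(T₃/T₂) = 11.22 × (342/383.3) = 10.01 atm.

P₃ ≈ 10.0 atm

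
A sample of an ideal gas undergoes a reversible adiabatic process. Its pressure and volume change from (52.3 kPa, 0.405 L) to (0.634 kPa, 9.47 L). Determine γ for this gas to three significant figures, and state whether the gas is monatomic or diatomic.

γ ≈ 1.40; diatomic

PV^γ = const ⇒ γ = ln(P₂/P₁) / ln(V₁/V₂).
γ = ln(0.634/52.3) / ln(0.405/9.47) = 1.4.
γ ≈ 1.40 is close to 7/5, so the gas is diatomic.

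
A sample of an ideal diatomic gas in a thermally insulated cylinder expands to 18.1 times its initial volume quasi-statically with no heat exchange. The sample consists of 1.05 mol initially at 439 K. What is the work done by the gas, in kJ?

For a reversible adiabat TV^(γ−1) is constant, so T₂ = T₁ (V₁/V₂)^(γ−1).
γ = 7/5 for a diatomic ideal gas, so γ−1 = 2/5.
T₂ = 439 × (1/18.1)^(2/5) = 137.8 K.
Q = 0, so ΔU = W_on_gas = nCᵥΔT with Cᵥ = R/(γ−1) = 20.79 J/(mol·K).
ΔU = 1.05 × 20.79 × (137.8 − 439) = -6572 J.
Work done by the gas = −ΔU = 6572 J.

W ≈ 6.57 kJ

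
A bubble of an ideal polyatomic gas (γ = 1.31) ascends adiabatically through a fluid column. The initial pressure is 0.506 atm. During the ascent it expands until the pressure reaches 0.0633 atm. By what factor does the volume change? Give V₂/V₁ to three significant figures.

V₂/V₁ ≈ 4.89

From PV^γ = const, V₂/V₁ = (P₁/P₂)^(1/γ).
V₂/V₁ = (0.506/0.0633)^(0.763) = 4.888.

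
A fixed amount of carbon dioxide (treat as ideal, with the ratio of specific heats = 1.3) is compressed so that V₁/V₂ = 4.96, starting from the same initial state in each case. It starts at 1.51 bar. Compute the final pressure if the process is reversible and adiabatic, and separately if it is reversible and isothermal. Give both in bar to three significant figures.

adiabatic: 12.1 bar; isothermal: 7.49 bar

Isothermal: P₂ = P₁(V₁/V₂) = 1.51×4.96 = 7.49 bar.
Adiabatic: P₂ = P₁(V₁/V₂)^γ = 1.51×4.96^(1.3) = 12.11 bar.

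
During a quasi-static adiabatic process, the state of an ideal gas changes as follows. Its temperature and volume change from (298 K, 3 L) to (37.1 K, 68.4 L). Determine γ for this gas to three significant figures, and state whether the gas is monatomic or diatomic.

γ ≈ 1.67; monatomic

TV^(γ−1) = const ⇒ γ − 1 = ln(T₂/T₁) / ln(V₁/V₂).
γ = 1 + ln(37.1/298) / ln(3/68.4) = 1.666.
γ ≈ 1.67 is close to 5/3, so the gas is monatomic.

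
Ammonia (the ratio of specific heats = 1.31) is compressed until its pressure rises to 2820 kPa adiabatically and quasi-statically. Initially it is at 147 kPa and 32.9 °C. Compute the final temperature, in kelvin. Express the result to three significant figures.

Adiabatic: T₂/T₁ = (P₂/P₁)^((γ−1)/γ).
T₁ = 32.9 °C = 306 K.
T₂ = 306 × (2820/147)^(0.237) = 615.7 K.

T₂ ≈ 616 K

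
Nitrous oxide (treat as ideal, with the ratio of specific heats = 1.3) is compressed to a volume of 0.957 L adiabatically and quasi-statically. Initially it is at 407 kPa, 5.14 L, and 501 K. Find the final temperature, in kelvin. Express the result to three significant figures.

T₂ ≈ 830 K

For a reversible adiabat TV^(γ−1) is constant, so T₂ = T₁ (V₁/V₂)^(γ−1).
T₂ = 501 × (5.14/0.957)^(0.3) = 829.6 K.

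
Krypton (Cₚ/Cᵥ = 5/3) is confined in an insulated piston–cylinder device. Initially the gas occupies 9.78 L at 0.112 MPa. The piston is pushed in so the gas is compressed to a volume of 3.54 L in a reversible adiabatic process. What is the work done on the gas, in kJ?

W ≈ 1.59 kJ

P₂ = P₁(V₁/V₂)^γ = 0.112×(9.78/3.54)^(5/3) = 0.6092 MPa.
For a reversible adiabat, W_by_gas = (P₁V₁ − P₂V₂)/(γ−1).
W_by = (112000×0.00978 − 609200×0.00354) / (2/3) = -1592 J.
W_on_gas = −W_by = 1592 J.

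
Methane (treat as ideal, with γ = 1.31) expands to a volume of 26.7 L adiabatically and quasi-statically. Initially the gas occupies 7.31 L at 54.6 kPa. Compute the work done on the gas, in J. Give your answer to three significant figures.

P₂ = P₁(V₁/V₂)^γ = 54.6×(7.31/26.7)^(1.31) = 10 kPa.
For a reversible adiabat, W_by_gas = (P₁V₁ − P₂V₂)/(γ−1).
W_by = (54600×0.00731 − 10000×0.0267) / (0.31) = 425.8 J.
W_on_gas = −W_by = -425.8 J.

W ≈ -426 J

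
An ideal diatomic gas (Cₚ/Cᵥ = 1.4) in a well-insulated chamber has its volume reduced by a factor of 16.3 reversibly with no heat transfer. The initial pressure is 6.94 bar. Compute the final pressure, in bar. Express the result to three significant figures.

P₂ ≈ 345 bar

Since PV^γ is constant along a reversible adiabat, P₂ = P₁ (V₁/V₂)^γ.
P₂ = 6.94 × 16.3^(1.4) = 345.5 bar.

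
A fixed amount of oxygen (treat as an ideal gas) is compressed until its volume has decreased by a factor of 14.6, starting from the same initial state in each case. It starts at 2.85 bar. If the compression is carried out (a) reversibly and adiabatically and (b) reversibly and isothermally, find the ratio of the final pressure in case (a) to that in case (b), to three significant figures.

P_adiabatic / P_isothermal ≈ 2.92

For a diatomic ideal gas γ = 7/5.
Isothermal: P_b = P₁(V₁/V₂) = 2.85×14.6.
Adiabatic: P_a = P₁(V₁/V₂)^γ = 2.85×14.6^(7/5).
P_a/P_b = (V₁/V₂)^(γ−1) = 14.6^(2/5) = 2.922.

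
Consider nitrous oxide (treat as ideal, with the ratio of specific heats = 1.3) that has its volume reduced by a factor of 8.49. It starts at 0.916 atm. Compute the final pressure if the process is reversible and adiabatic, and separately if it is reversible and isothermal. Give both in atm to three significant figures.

Isothermal: P₂ = P₁(V₁/V₂) = 0.916×8.49 = 7.777 atm.
Adiabatic: P₂ = P₁(V₁/V₂)^γ = 0.916×8.49^(1.3) = 14.77 atm.

adiabatic: 14.8 atm; isothermal: 7.78 atm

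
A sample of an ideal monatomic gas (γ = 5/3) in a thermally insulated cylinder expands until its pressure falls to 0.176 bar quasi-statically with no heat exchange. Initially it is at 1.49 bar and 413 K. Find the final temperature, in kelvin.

T₂ ≈ 176 K

Along an adiabat T P^((1−γ)/γ) is constant, so T₂ = T₁ (P₂/P₁)^((γ−1)/γ).
T₂ = 413 × (0.176/1.49)^(2/5) = 175.7 K.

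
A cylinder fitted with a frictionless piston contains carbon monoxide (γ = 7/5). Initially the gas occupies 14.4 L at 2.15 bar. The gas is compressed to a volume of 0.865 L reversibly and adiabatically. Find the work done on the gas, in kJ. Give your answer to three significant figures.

P₂ = P₁(V₁/V₂)^γ = 2.15×(14.4/0.865)^(7/5) = 110.2 bar.
For a reversible adiabat, W_by_gas = (P₁V₁ − P₂V₂)/(γ−1).
W_by = (215000×0.0144 − 1.102×10^7×0.000865) / (2/5) = -16100 J.
W_on_gas = −W_by = 16100 J.

W ≈ 16.1 kJ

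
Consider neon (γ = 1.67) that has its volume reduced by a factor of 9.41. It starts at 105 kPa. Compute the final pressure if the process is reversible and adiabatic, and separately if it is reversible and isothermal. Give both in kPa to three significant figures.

adiabatic: 4440 kPa; isothermal: 988 kPa

Isothermal: P₂ = P₁(V₁/V₂) = 105×9.41 = 988.1 kPa.
Adiabatic: P₂ = P₁(V₁/V₂)^γ = 105×9.41^(1.67) = 4437 kPa.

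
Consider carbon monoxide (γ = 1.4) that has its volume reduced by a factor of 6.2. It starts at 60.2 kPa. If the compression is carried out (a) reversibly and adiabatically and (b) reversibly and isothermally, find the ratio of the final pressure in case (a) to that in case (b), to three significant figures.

P_adiabatic / P_isothermal ≈ 2.07

Isothermal: P_b = P₁(V₁/V₂) = 60.2×6.2.
Adiabatic: P_a = P₁(V₁/V₂)^γ = 60.2×6.2^(1.4).
P_a/P_b = (V₁/V₂)^(γ−1) = 6.2^(0.4) = 2.075.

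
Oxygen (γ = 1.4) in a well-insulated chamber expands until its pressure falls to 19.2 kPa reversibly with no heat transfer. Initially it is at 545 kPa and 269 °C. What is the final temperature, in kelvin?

Adiabatic: T₂/T₁ = (P₂/P₁)^((γ−1)/γ).
T₁ = 269 °C = 542.1 K.
T₂ = 542.1 × (19.2/545)^(0.286) = 208.4 K.

T₂ ≈ 208 K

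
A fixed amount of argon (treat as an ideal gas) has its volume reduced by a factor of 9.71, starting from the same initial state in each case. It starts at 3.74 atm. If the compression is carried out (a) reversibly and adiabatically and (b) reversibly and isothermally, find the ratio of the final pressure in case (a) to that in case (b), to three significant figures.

For a monatomic ideal gas γ = 5/3.
Isothermal: P_b = P₁(V₁/V₂) = 3.74×9.71.
Adiabatic: P_a = P₁(V₁/V₂)^γ = 3.74×9.71^(5/3).
P_a/P_b = (V₁/V₂)^(γ−1) = 9.71^(2/3) = 4.551.

P_adiabatic / P_isothermal ≈ 4.55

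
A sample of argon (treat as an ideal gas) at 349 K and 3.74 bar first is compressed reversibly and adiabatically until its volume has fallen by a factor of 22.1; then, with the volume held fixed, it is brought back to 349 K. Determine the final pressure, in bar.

P₃ ≈ 82.7 bar

For a monatomic ideal gas γ = 5/3.
Adiabatic step (PV^γ = const): P₂ = 3.74×22.1^(5/3) = 650.9 bar; T₂ = 349×22.1^(2/3) = 2748 K.
Isochoric: P₃ = P₂(T₃/T₂) = 650.9 × (349/2748) = 82.65 bar.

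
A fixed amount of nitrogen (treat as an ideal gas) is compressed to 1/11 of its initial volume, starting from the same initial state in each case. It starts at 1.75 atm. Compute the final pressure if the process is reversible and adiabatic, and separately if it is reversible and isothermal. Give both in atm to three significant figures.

For a diatomic ideal gas γ = 7/5.
Isothermal: P₂ = P₁(V₁/V₂) = 1.75×11 = 19.25 atm.
Adiabatic: P₂ = P₁(V₁/V₂)^γ = 1.75×11^(7/5) = 50.23 atm.

adiabatic: 50.2 atm; isothermal: 19.2 atm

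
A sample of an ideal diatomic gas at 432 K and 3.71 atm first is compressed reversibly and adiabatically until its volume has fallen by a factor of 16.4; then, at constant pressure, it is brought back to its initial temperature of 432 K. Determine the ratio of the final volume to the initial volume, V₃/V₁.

For a diatomic ideal gas γ = 7/5.
Adiabatic step: V₂/V₁ = 0.06098; T₂ = T₁·16.4^(2/5) = 1323 K.
Isobaric step: V₃/V₂ = T₃/T₂ = 432/1323.
V₃/V₁ = (V₂/V₁)(V₃/V₂) = 0.06098 × (432/1323) = 0.01992.

V₃/V₁ ≈ 0.0199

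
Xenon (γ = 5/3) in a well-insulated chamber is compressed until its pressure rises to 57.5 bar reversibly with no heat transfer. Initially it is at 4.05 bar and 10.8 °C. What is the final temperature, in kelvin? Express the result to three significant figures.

T₂ ≈ 821 K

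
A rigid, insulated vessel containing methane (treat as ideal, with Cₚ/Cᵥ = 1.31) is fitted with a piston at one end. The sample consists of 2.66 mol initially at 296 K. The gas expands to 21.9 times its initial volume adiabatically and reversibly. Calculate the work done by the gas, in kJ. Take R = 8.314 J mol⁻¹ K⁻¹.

W ≈ 13.0 kJ

For a reversible adiabat TV^(γ−1) is constant, so T₂ = T₁ (V₁/V₂)^(γ−1).
T₂ = 296 × (1/21.9)^(0.31) = 113.7 K.
Q = 0, so ΔU = W_on_gas = nCᵥΔT with Cᵥ = R/(γ−1) = 26.82 J/(mol·K).
ΔU = 2.66 × 26.82 × (113.7 − 296) = -13010 J.
Work done by the gas = −ΔU = 13010 J.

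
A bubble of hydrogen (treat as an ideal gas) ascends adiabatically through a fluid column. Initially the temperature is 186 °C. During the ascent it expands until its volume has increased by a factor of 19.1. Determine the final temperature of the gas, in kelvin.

T₂ ≈ 141 K

Adiabatic: T₁V₁^(γ−1) = T₂V₂^(γ−1) ⇒ T₂ = T₁ (V₁/V₂)^(γ−1).
For a diatomic ideal gas γ = 7/5, so γ−1 = 2/5.
T₁ = 186 °C = 459.1 K.
T₂ = 459.1 × (1/19.1)^(2/5) = 141.1 K.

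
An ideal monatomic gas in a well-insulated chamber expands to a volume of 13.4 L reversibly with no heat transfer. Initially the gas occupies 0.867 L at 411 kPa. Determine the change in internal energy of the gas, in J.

ΔU ≈ -448 J

γ = 5/3 for a monatomic ideal gas.
P₂ = P₁(V₁/V₂)^γ = 411×(0.867/13.4)^(5/3) = 4.286 kPa.
For a reversible adiabat, W_by_gas = (P₁V₁ − P₂V₂)/(γ−1).
W_by = (411000×0.000867 − 4286×0.0134) / (2/3) = 448.4 J.
Q = 0 ⇒ ΔU = −W_by = -448.4 J.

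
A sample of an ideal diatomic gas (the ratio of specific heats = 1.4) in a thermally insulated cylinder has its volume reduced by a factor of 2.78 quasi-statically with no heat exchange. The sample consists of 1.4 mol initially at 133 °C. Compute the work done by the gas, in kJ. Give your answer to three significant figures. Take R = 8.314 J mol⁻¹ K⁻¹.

W ≈ -5.97 kJ

For a reversible adiabat TV^(γ−1) is constant, so T₂ = T₁ (V₁/V₂)^(γ−1).
T₁ = 133 °C = 406.1 K.
T₂ = 406.1 × 2.78^(0.4) = 611.4 K.
Q = 0, so ΔU = W_on_gas = nCᵥΔT with Cᵥ = R/(γ−1) = 20.79 J/(mol·K).
ΔU = 1.4 × 20.79 × (611.4 − 406.1) = 5972 J.
Work done by the gas = −ΔU = -5972 J.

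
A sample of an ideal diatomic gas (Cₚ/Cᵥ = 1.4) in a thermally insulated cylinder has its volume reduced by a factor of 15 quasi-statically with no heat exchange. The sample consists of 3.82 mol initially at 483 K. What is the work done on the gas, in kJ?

W ≈ 74.9 kJ

Adiabatic: T₁V₁^(γ−1) = T₂V₂^(γ−1) ⇒ T₂ = T₁ (V₁/V₂)^(γ−1).
T₂ = 483 × 15^(0.4) = 1427 K.
Q = 0, so ΔU = W_on_gas = nCᵥΔT with Cᵥ = R/(γ−1) = 20.79 J/(mol·K).
ΔU = 3.82 × 20.79 × (1427 − 483) = 74940 J.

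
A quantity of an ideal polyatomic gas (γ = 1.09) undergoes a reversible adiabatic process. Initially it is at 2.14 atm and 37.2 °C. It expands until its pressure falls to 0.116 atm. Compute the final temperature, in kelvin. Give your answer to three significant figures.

Adiabatic: T₂/T₁ = (P₂/P₁)^((γ−1)/γ).
T₁ = 37.2 °C = 310.3 K.
T₂ = 310.3 × (0.116/2.14)^(0.0826) = 244 K.

T₂ ≈ 244 K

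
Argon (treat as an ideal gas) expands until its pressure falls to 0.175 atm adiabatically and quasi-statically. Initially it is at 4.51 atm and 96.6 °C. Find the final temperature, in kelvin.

T₂ ≈ 101 K

Adiabatic: T₂/T₁ = (P₂/P₁)^((γ−1)/γ).
For a monatomic ideal gas γ = 5/3, so (γ−1)/γ = 2/5.
T₁ = 96.6 °C = 369.8 K.
T₂ = 369.8 × (0.175/4.51)^(2/5) = 100.8 K.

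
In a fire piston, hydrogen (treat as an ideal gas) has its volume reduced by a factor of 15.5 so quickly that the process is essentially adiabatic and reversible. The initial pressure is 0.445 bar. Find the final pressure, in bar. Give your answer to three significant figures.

P₂ ≈ 20.6 bar

Adiabatic: P₁V₁^γ = P₂V₂^γ ⇒ P₂ = P₁ (V₁/V₂)^γ.
For a diatomic ideal gas γ = 7/5.
P₂ = 0.445 × 15.5^(7/5) = 20.65 bar.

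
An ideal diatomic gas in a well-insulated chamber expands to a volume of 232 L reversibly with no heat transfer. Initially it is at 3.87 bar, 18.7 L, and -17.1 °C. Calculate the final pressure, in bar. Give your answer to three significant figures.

P₂ ≈ 0.114 bar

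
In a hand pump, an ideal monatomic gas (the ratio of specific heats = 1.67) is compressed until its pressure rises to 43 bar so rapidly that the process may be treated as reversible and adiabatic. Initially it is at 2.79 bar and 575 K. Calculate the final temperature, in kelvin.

T₂ ≈ 1720 K

Adiabatic: T₂/T₁ = (P₂/P₁)^((γ−1)/γ).
T₂ = 575 × (43/2.79)^(0.401) = 1723 K.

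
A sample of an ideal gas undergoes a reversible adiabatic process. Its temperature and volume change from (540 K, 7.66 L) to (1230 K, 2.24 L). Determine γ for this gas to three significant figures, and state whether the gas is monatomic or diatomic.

γ ≈ 1.67; monatomic

TV^(γ−1) = const ⇒ γ − 1 = ln(T₂/T₁) / ln(V₁/V₂).
γ = 1 + ln(1230/540) / ln(7.66/2.24) = 1.67.
γ ≈ 1.67 is close to 5/3, so the gas is monatomic.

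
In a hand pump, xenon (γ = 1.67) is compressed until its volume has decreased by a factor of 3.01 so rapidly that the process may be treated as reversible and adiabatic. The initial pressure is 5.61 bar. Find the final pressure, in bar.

P₂ ≈ 35.3 bar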